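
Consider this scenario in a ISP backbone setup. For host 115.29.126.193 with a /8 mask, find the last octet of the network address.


Given: IP = 115.29.126.193, prefix = /8
Subnet mask = 255.0.0.0
Last octet of IP: 193
Last octet of mask: 0
Network last octet = 193 AND 0 = 0

0


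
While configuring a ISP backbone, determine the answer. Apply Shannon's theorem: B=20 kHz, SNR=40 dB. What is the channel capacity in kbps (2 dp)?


Given: B = 20 kHz, SNR = 40 dB
SNR linear = 10^(40/10) = 10000
1 + SNR = 10001
log2(10001) = 13.2878566418
C = 20 * 1000 * 13.2878566418 = 265757.1328 bps
C = 265.757133 kbps -> 265.76 kbps (2 dp)

265.76


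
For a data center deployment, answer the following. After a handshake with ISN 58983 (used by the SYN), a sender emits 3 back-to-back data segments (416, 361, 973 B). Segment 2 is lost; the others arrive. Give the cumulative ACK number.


SYN uses sequence number 58983; first data byte = ISN + 1 = 58984.
Segment 1: SEQ = 58984, len = 416 B, covers [58984, 59399]
Segment 2: SEQ = 59400, len = 361 B, covers [59400, 59760] [LOST]
Segment 3: SEQ = 59761, len = 973 B, covers [59761, 60733]
In-order data received: bytes [58984, 59399] (segments 1..1).
Segment 2 missing -> gap begins at byte 59400; later segments buffered out of order.
Cumulative ACK = next expected in-order byte = 58984 + 416 = 59400

59400


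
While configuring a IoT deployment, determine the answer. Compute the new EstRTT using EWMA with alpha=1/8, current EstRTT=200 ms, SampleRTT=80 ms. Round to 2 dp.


Given: EstRTT = 200 ms, SampleRTT = 80 ms, alpha = 1/8
New EstRTT = (1 - alpha) * EstRTT + alpha * SampleRTT
(7/8) * 200 = 175
(1/8) * 80 = 10
New EstRTT = 175 + 10 = 185 ms -> 185.00 ms (2 dp)

185.00


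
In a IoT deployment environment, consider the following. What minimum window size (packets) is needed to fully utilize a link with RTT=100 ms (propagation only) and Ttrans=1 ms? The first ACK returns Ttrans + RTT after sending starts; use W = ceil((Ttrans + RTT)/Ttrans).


Given: Ttrans = 1 ms, RTT = 100 ms (= 2 * Tprop, Tprop = 50 ms)
Time until first ACK returns = Ttrans + RTT = 1 + 100 = 101 ms
Need W * Ttrans >= Ttrans + RTT  ->  W >= (Ttrans + RTT) / Ttrans
(Ttrans + RTT) / Ttrans = 101 / 1 = 101
W_min = ceil(101) = 101

101


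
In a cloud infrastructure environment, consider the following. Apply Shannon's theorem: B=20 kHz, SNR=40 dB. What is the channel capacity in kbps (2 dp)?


Given: B = 20 kHz, SNR = 40 dB
SNR linear = 10^(40/10) = 10000
1 + SNR = 10001
log2(10001) = 13.2878566418
C = 20 * 1000 * 13.2878566418 = 265757.1328 bps
C = 265.757133 kbps -> 265.76 kbps (2 dp)

265.76


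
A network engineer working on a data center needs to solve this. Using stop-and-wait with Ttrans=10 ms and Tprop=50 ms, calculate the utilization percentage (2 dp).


Given: Ttrans = 10 ms, Tprop = 50 ms
RTT = 2 * Tprop = 2 * 50 = 100 ms
U = Ttrans / (Ttrans + RTT)
U = 10 / (10 + 100)
U = 10 / 110 = 0.090909
U% = 9.09%

9.09


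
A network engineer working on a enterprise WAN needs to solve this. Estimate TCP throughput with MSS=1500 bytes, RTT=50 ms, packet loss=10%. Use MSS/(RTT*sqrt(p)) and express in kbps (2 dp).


Given: MSS = 1500 bytes, RTT = 50 ms, loss = 10%
RTT in seconds = 50 / 1000 = 0.05
Loss rate = 10% = 0.1
sqrt(loss) = sqrt(0.1) = 0.316227766017
Throughput (bytes/s) = 1500 / (0.05 * 0.316227766017) = 94868.3298
Throughput (kbps) = 94868.3298 * 8 / 1000 = 758.946638 -> 758.95 kbps (2 dp)

758.95


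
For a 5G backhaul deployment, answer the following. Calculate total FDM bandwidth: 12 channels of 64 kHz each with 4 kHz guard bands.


Given: 12 channels, 64 kHz each, guard = 4 kHz
Channel bandwidth = 12 * 64 = 768 kHz
Guard bands = 11 gaps * 4 kHz = 44 kHz
Total = 768 + 44 = 812 kHz

812


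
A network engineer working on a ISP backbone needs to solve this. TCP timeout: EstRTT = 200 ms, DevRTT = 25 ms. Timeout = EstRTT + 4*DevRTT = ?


Given: EstRTT = 200 ms, DevRTT = 25 ms
Timeout = EstRTT + 4 * DevRTT
4 * DevRTT = 4 * 25 = 100
Timeout = 200 + 100 = 300 ms

300


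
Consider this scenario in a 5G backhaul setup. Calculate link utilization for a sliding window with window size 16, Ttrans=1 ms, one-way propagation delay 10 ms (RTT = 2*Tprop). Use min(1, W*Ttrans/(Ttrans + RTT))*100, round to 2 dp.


Given: W = 16, Ttrans = 1 ms, RTT = 20 ms (= 2 * Tprop, Tprop = 10 ms)
Cycle time = Ttrans + RTT = 1 + 20 = 21 ms (first packet sent until its ACK returns)
W * Ttrans = 16 * 1 = 16 ms of sending per cycle
W * Ttrans / (Ttrans + RTT) = 16 / 21 = 0.761905
U = min(1, 0.761905) = 0.761905
U% = 76.19%

76.19


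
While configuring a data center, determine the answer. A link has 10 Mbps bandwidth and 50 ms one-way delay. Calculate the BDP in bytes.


Given: bandwidth = 10 Mbps, delay = 50 ms
BDP in bits = 10 * 10^6 * 50 / 1000
BDP in bits = 500000
BDP in bytes = 500000 / 8 = 62500

62500


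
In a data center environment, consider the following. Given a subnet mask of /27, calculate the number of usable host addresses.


Given: subnet mask /27
Host bits = 32 - 27 = 5
Total addresses = 2^5 = 32
Usable hosts = 32 - 2 (network + broadcast) = 30

30


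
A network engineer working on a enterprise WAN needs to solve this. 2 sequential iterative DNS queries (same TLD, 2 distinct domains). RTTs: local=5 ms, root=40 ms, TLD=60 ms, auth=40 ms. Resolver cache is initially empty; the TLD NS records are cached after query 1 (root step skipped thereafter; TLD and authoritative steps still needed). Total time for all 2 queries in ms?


Lookup 1 (cold cache): local + root + TLD + auth = 5 + 40 + 60 + 40 = 145 ms
Lookups 2..2 (TLD NS cached -> skip root; new domain -> still ask TLD and auth): local + TLD + auth = 5 + 60 + 40 = 105 ms each
Remaining 1 lookups: 1 * 105 = 105 ms
Total = 145 + 105 = 250 ms

250


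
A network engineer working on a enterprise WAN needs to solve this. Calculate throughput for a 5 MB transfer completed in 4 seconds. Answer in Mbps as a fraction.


Given: file = 5 MB, time = 4 s
File in Mb = 5 * 8 = 40 Mb
Throughput = 40 / 4 Mbps
Throughput = 10 Mbps

10


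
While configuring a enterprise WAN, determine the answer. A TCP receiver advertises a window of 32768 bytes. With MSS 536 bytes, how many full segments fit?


Given: RWND = 32768 bytes, MSS = 536 bytes
Full segments = floor(RWND / MSS)
Full segments = floor(32768 / 536)
Full segments = floor(61.1343) = 61

61


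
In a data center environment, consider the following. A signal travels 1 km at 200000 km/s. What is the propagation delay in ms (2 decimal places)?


Given: distance = 1 km, speed = 200000 km/s
Delay = distance / speed = 1 / 200000 seconds
Delay in ms = 1 * 1000 / 200000
Delay = 0.0050 ms
Rounded to 2 dp = 0.01 ms

0.01


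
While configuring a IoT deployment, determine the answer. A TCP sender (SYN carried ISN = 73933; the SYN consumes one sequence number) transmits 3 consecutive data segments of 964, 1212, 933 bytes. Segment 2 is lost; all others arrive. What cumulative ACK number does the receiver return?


SYN uses sequence number 73933; first data byte = ISN + 1 = 73934.
Segment 1: SEQ = 73934, len = 964 B, covers [73934, 74897]
Segment 2: SEQ = 74898, len = 1212 B, covers [74898, 76109] [LOST]
Segment 3: SEQ = 76110, len = 933 B, covers [76110, 77042]
In-order data received: bytes [73934, 74897] (segments 1..1).
Segment 2 missing -> gap begins at byte 74898; later segments buffered out of order.
Cumulative ACK = next expected in-order byte = 73934 + 964 = 74898

74898


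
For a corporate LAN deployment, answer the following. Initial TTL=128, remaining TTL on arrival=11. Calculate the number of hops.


Given: initial TTL = 128, received TTL = 11
Hops = initial TTL - received TTL
Hops = 128 - 11 = 117

117


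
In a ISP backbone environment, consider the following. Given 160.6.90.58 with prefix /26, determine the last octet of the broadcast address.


Given: IP = 160.6.90.58, prefix = /26
Host bits = 32 - 26 = 6
Network last octet = 58 AND mask = 0
Host part size = 2^6 - 1 = 63
Broadcast last octet = 0 OR 63 = 63

63


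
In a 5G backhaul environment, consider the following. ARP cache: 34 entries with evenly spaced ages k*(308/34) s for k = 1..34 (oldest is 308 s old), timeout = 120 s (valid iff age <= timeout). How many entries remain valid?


Ages are k * 308/34 s for k = 1..34 (spacing = 9.0588 s).
Entry k is valid iff k * 308/34 <= 120 iff k <= 34 * 120 / 308 = 13.2468
n_valid = floor(13.2468) = 13
(n_stale = 34 - 13 = 21)

13


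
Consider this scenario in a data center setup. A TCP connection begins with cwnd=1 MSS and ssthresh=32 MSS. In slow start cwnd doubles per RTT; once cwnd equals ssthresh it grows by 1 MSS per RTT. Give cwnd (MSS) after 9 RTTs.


RTT 0: cwnd = 1 MSS (initial)
RTT 1: cwnd = 2 MSS (slow start, doubled)
RTT 2: cwnd = 4 MSS (slow start, doubled)
RTT 3: cwnd = 8 MSS (slow start, doubled)
RTT 4: cwnd = 16 MSS (slow start, doubled)
RTT 5: cwnd = 32 MSS (slow start, doubled)
RTT 6: cwnd = 33 MSS (congestion avoidance, +1)
RTT 7: cwnd = 34 MSS (congestion avoidance, +1)
RTT 8: cwnd = 35 MSS (congestion avoidance, +1)
RTT 9: cwnd = 36 MSS (congestion avoidance, +1)

36


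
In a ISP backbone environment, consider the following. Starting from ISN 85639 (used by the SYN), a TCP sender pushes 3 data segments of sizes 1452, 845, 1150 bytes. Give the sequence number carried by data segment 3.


The SYN occupies sequence number ISN = 85639, so the first data byte is ISN + 1 = 85640.
SEQ of data segment i = (ISN + 1) + sum of payload sizes of segments 1..i-1.
Segment 1: SEQ = 85640, payload = 1452 bytes
Segment 2: SEQ = 87092, payload = 845 bytes
Segment 3: SEQ = 87937, payload = 1150 bytes
SEQ of segment 3 = 85640 + 1452 + 845 = 87937

87937


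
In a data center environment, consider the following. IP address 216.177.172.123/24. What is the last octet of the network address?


Given: IP = 216.177.172.123, prefix = /24
Subnet mask = 255.255.255.0
Last octet of IP: 123
Last octet of mask: 0
Network last octet = 123 AND 0 = 0

0


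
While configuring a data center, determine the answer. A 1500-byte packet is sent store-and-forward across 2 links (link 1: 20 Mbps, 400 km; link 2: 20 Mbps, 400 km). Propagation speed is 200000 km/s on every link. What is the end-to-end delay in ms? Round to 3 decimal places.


Packet = 1500 bytes = 12000 bits. Store-and-forward: sum (t_trans + t_prop) per link.
Link 1: t_trans = 12000/(20*10^6) s = 0.6000 ms; t_prop = 400/200000 s = 2.0000 ms; subtotal = 2.6000 ms
Link 2: t_trans = 12000/(20*10^6) s = 0.6000 ms; t_prop = 400/200000 s = 2.0000 ms; subtotal = 2.6000 ms
End-to-end = 2.6000 + 2.6000 = 5.2000 ms -> 5.200 ms (3 dp)

5.200


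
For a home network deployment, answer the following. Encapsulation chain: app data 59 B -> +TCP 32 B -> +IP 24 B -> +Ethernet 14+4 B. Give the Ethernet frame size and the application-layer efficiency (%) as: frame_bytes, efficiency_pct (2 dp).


TCP segment = 59 + 32 = 91 B
IP packet = 91 + 24 = 115 B
Ethernet frame = 115 + 14 + 4 = 133 B
Efficiency = app / frame = 59 / 133 = 0.443609 = 44.3609% -> 44.36% (2 dp)

133, 44.36


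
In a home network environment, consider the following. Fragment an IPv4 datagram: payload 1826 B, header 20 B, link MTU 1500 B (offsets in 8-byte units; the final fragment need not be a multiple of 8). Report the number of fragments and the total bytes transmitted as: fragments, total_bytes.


Max data per non-final fragment = floor((MTU - header)/8)*8 = floor((1500 - 20)/8)*8 = floor(1480/8)*8 = 1480 B
Final fragment needs no 8-byte alignment: it can carry up to MTU - header = 1480 B
Non-final fragments needed = ceil((payload - 1480) / 1480) = ceil(346/1480) = ceil(0.2338) = 1
Number of fragments = 1 + 1 = 2
Fragment sizes (data): 1 * 1480 B + 346 B (last, 346 <= 1480 OK)
Total bytes sent = payload + n_frags * header = 1826 + 2*20 = 1826 + 40 = 1866 B

2, 1866


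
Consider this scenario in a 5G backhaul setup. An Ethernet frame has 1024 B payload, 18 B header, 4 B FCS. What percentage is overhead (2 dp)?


Given: payload = 1024 B, header = 18 B, trailer = 4 B
Overhead bytes = header + trailer = 18 + 4 = 22
Total frame = payload + overhead = 1024 + 22 = 1046
Overhead % = 22 / 1046 * 100 = 2.1033% -> 2.10% (2 dp)

2.10


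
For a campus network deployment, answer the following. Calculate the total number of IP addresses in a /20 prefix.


Given: CIDR prefix /20
Host bits = 32 - 20 = 12
Total addresses = 2^12 = 4096

4096


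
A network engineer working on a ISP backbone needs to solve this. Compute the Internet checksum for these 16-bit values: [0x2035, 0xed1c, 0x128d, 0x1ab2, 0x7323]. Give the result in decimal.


Given words: [0x2035, 0xed1c, 0x128d, 0x1ab2, 0x7323]
Step 1: Sum all words
Raw sum = 8245 + 60700 + 4749 + 6834 + 29475 = 110003
Step 2: Fold carry: (44467 + 1) = 44468
One's complement = ~44468 & 0xFFFF = 21067

21067


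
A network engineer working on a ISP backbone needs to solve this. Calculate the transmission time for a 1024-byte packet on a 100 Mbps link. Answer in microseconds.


Given: packet = 1024 bytes, bandwidth = 100 Mbps
Packet in bits = 1024 * 8 = 8192 bits
Bandwidth = 100 * 10^6 = 100000000 bps
Time = 8192 / 100000000 seconds
Time in us = 8192 * 10^6 / 100000000 = 81.92

81.92


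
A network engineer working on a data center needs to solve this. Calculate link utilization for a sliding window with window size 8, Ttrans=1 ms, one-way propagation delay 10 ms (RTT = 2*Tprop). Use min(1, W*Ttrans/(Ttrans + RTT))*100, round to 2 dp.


Given: W = 8, Ttrans = 1 ms, RTT = 20 ms (= 2 * Tprop, Tprop = 10 ms)
Cycle time = Ttrans + RTT = 1 + 20 = 21 ms (first packet sent until its ACK returns)
W * Ttrans = 8 * 1 = 8 ms of sending per cycle
W * Ttrans / (Ttrans + RTT) = 8 / 21 = 0.380952
U = min(1, 0.380952) = 0.380952
U% = 38.10%

38.10


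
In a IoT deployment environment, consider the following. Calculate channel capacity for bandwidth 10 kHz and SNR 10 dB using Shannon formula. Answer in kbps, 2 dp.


Given: B = 10 kHz, SNR = 10 dB
SNR linear = 10^(10/10) = 10
1 + SNR = 11
log2(11) = 3.4594316186
C = 10 * 1000 * 3.4594316186 = 34594.3162 bps
C = 34.594316 kbps -> 34.59 kbps (2 dp)

34.59


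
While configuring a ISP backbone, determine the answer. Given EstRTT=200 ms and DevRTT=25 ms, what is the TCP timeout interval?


Given: EstRTT = 200 ms, DevRTT = 25 ms
Timeout = EstRTT + 4 * DevRTT
4 * DevRTT = 4 * 25 = 100
Timeout = 200 + 100 = 300 ms

300


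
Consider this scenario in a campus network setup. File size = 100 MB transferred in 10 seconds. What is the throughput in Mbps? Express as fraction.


Given: file = 100 MB, time = 10 s
File in Mb = 100 * 8 = 800 Mb
Throughput = 800 / 10 Mbps
Throughput = 80 Mbps

80


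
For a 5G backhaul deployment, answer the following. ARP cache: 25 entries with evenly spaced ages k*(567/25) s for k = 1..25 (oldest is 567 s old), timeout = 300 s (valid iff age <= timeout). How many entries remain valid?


Ages are k * 567/25 s for k = 1..25 (spacing = 22.6800 s).
Entry k is valid iff k * 567/25 <= 300 iff k <= 25 * 300 / 567 = 13.2275
n_valid = floor(13.2275) = 13
(n_stale = 25 - 13 = 12)

13


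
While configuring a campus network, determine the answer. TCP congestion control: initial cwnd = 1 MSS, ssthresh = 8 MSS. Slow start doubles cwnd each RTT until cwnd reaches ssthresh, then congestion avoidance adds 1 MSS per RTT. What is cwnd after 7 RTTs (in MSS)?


RTT 0: cwnd = 1 MSS (initial)
RTT 1: cwnd = 2 MSS (slow start, doubled)
RTT 2: cwnd = 4 MSS (slow start, doubled)
RTT 3: cwnd = 8 MSS (slow start, doubled)
RTT 4: cwnd = 9 MSS (congestion avoidance, +1)
RTT 5: cwnd = 10 MSS (congestion avoidance, +1)
RTT 6: cwnd = 11 MSS (congestion avoidance, +1)
RTT 7: cwnd = 12 MSS (congestion avoidance, +1)

12


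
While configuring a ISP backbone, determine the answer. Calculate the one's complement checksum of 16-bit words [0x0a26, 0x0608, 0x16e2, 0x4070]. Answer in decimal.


Given words: [0x0a26, 0x0608, 0x16e2, 0x4070]
Step 1: Sum all words
Raw sum = 2598 + 1544 + 5858 + 16496 = 26496
One's complement = ~26496 & 0xFFFF = 39039

39039


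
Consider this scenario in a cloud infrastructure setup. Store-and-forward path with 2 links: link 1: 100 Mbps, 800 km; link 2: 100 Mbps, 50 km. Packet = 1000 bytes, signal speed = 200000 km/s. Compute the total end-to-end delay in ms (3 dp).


Packet = 1000 bytes = 8000 bits. Store-and-forward: sum (t_trans + t_prop) per link.
Link 1: t_trans = 8000/(100*10^6) s = 0.0800 ms; t_prop = 800/200000 s = 4.0000 ms; subtotal = 4.0800 ms
Link 2: t_trans = 8000/(100*10^6) s = 0.0800 ms; t_prop = 50/200000 s = 0.2500 ms; subtotal = 0.3300 ms
End-to-end = 4.0800 + 0.3300 = 4.4100 ms -> 4.410 ms (3 dp)

4.410


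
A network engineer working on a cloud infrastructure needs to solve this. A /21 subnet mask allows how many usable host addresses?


Given: subnet mask /21
Host bits = 32 - 21 = 11
Total addresses = 2^11 = 2048
Usable hosts = 2048 - 2 (network + broadcast) = 2046

2046


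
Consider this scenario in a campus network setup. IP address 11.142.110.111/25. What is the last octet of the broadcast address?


Given: IP = 11.142.110.111, prefix = /25
Host bits = 32 - 25 = 7
Network last octet = 111 AND mask = 0
Host part size = 2^7 - 1 = 127
Broadcast last octet = 0 OR 127 = 127

127


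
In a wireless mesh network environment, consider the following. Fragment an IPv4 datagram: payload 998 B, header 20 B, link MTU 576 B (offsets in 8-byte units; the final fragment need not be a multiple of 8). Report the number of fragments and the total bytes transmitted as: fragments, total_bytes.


Max data per non-final fragment = floor((MTU - header)/8)*8 = floor((576 - 20)/8)*8 = floor(556/8)*8 = 552 B
Final fragment needs no 8-byte alignment: it can carry up to MTU - header = 556 B
Non-final fragments needed = ceil((payload - 556) / 552) = ceil(442/552) = ceil(0.8007) = 1
Number of fragments = 1 + 1 = 2
Fragment sizes (data): 1 * 552 B + 446 B (last, 446 <= 556 OK)
Total bytes sent = payload + n_frags * header = 998 + 2*20 = 998 + 40 = 1038 B

2, 1038


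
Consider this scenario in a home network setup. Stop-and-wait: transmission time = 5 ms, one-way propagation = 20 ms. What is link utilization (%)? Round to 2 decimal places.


Given: Ttrans = 5 ms, Tprop = 20 ms
RTT = 2 * Tprop = 2 * 20 = 40 ms
U = Ttrans / (Ttrans + RTT)
U = 5 / (5 + 40)
U = 5 / 45 = 0.111111
U% = 11.11%

11.11


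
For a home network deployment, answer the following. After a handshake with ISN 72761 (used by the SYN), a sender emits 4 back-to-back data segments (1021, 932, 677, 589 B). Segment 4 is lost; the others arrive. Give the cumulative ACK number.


SYN uses sequence number 72761; first data byte = ISN + 1 = 72762.
Segment 1: SEQ = 72762, len = 1021 B, covers [72762, 73782]
Segment 2: SEQ = 73783, len = 932 B, covers [73783, 74714]
Segment 3: SEQ = 74715, len = 677 B, covers [74715, 75391]
Segment 4: SEQ = 75392, len = 589 B, covers [75392, 75980] [LOST]
In-order data received: bytes [72762, 75391] (segments 1..3).
Segment 4 missing -> gap begins at byte 75392.
Cumulative ACK = next expected in-order byte = 72762 + 1021 + 932 + 677 = 75392

75392


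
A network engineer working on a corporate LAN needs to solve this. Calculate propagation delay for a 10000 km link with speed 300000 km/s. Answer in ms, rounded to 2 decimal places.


Given: distance = 10000 km, speed = 300000 km/s
Delay = distance / speed = 10000 / 300000 seconds
Delay in ms = 10000 * 1000 / 300000
Delay = 33.3333 ms
Rounded to 2 dp = 33.33 ms

33.33


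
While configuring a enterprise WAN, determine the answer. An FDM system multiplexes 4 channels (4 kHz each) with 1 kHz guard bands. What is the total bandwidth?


Given: 4 channels, 4 kHz each, guard = 1 kHz
Channel bandwidth = 4 * 4 = 16 kHz
Guard bands = 3 gaps * 1 kHz = 3 kHz
Total = 16 + 3 = 19 kHz

19


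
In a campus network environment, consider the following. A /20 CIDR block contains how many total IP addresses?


Given: CIDR prefix /20
Host bits = 32 - 20 = 12
Total addresses = 2^12 = 4096

4096


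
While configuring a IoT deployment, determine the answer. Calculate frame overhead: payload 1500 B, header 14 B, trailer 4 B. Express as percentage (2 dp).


Given: payload = 1500 B, header = 14 B, trailer = 4 B
Overhead bytes = header + trailer = 14 + 4 = 18
Total frame = payload + overhead = 1500 + 18 = 1518
Overhead % = 18 / 1518 * 100 = 1.1858% -> 1.19% (2 dp)

1.19


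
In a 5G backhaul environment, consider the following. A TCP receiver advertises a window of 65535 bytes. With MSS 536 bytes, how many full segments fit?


Given: RWND = 65535 bytes, MSS = 536 bytes
Full segments = floor(RWND / MSS)
Full segments = floor(65535 / 536)
Full segments = floor(122.2668) = 122

122


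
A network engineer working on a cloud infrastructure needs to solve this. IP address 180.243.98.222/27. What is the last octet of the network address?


Given: IP = 180.243.98.222, prefix = /27
Subnet mask = 255.255.255.224
Last octet of IP: 222
Last octet of mask: 224
Network last octet = 222 AND 224 = 192

192


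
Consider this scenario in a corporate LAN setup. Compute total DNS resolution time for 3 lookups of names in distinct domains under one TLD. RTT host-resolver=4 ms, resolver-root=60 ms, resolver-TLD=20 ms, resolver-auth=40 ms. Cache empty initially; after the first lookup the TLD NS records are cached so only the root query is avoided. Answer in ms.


Lookup 1 (cold cache): local + root + TLD + auth = 4 + 60 + 20 + 40 = 124 ms
Lookups 2..3 (TLD NS cached -> skip root; new domain -> still ask TLD and auth): local + TLD + auth = 4 + 20 + 40 = 64 ms each
Remaining 2 lookups: 2 * 64 = 128 ms
Total = 124 + 128 = 252 ms

252


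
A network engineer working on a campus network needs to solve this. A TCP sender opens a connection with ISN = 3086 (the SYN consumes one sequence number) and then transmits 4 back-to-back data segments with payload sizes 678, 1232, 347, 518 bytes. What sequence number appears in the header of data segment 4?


The SYN occupies sequence number ISN = 3086, so the first data byte is ISN + 1 = 3087.
SEQ of data segment i = (ISN + 1) + sum of payload sizes of segments 1..i-1.
Segment 1: SEQ = 3087, payload = 678 bytes
Segment 2: SEQ = 3765, payload = 1232 bytes
Segment 3: SEQ = 4997, payload = 347 bytes
Segment 4: SEQ = 5344, payload = 518 bytes
SEQ of segment 4 = 3087 + 678 + 1232 + 347 = 5344

5344


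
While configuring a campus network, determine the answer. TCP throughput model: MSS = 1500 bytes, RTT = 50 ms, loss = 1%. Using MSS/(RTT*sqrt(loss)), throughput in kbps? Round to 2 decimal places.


Given: MSS = 1500 bytes, RTT = 50 ms, loss = 1%
RTT in seconds = 50 / 1000 = 0.05
Loss rate = 1% = 0.01
sqrt(loss) = sqrt(0.01) = 0.1
Throughput (bytes/s) = 1500 / (0.05 * 0.1) = 300000.0000
Throughput (kbps) = 300000.0000 * 8 / 1000 = 2400.000000 -> 2400.00 kbps (2 dp)

2400.00


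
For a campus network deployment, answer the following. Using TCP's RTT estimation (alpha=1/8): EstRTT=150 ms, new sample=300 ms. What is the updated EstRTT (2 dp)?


Given: EstRTT = 150 ms, SampleRTT = 300 ms, alpha = 1/8
New EstRTT = (1 - alpha) * EstRTT + alpha * SampleRTT
(7/8) * 150 = 131.25
(1/8) * 300 = 37.5
New EstRTT = 131.25 + 37.5 = 168.75 ms -> 168.75 ms (2 dp)

168.75


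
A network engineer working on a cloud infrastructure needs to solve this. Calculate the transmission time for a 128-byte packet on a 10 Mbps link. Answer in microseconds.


Given: packet = 128 bytes, bandwidth = 10 Mbps
Packet in bits = 128 * 8 = 1024 bits
Bandwidth = 10 * 10^6 = 10000000 bps
Time = 1024 / 10000000 seconds
Time in us = 1024 * 10^6 / 10000000 = 102.4

102.4


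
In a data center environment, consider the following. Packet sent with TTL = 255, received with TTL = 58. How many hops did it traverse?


Given: initial TTL = 255, received TTL = 58
Hops = initial TTL - received TTL
Hops = 255 - 58 = 197

197


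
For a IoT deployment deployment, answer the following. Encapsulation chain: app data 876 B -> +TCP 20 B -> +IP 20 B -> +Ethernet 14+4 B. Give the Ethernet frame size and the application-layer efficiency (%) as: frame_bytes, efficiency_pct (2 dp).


TCP segment = 876 + 20 = 896 B
IP packet = 896 + 20 = 916 B
Ethernet frame = 916 + 14 + 4 = 934 B
Efficiency = app / frame = 876 / 934 = 0.937901 = 93.7901% -> 93.79% (2 dp)

934, 93.79


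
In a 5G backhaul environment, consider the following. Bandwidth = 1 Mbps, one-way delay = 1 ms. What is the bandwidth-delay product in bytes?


Given: bandwidth = 1 Mbps, delay = 1 ms
BDP in bits = 1 * 10^6 * 1 / 1000
BDP in bits = 1000
BDP in bytes = 1000 / 8 = 125

125


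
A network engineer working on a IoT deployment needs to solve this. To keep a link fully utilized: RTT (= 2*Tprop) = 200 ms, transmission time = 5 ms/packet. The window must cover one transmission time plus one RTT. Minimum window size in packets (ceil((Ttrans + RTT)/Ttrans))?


Given: Ttrans = 5 ms, RTT = 200 ms (= 2 * Tprop, Tprop = 100 ms)
Time until first ACK returns = Ttrans + RTT = 5 + 200 = 205 ms
Need W * Ttrans >= Ttrans + RTT  ->  W >= (Ttrans + RTT) / Ttrans
(Ttrans + RTT) / Ttrans = 205 / 5 = 41
W_min = ceil(41) = 41

41


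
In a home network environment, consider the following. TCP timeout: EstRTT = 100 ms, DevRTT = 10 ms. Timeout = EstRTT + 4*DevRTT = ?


Given: EstRTT = 100 ms, DevRTT = 10 ms
Timeout = EstRTT + 4 * DevRTT
4 * DevRTT = 4 * 10 = 40
Timeout = 100 + 40 = 140 ms

140


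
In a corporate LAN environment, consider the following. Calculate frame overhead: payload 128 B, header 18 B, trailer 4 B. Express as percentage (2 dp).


Given: payload = 128 B, header = 18 B, trailer = 4 B
Overhead bytes = header + trailer = 18 + 4 = 22
Total frame = payload + overhead = 128 + 22 = 150
Overhead % = 22 / 150 * 100 = 14.6667% -> 14.67% (2 dp)

14.67


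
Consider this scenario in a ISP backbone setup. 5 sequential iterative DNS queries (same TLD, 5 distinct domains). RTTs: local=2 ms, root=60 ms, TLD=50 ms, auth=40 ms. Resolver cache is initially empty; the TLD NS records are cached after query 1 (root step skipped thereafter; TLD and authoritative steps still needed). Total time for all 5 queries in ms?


Lookup 1 (cold cache): local + root + TLD + auth = 2 + 60 + 50 + 40 = 152 ms
Lookups 2..5 (TLD NS cached -> skip root; new domain -> still ask TLD and auth): local + TLD + auth = 2 + 50 + 40 = 92 ms each
Remaining 4 lookups: 4 * 92 = 368 ms
Total = 152 + 368 = 520 ms

520


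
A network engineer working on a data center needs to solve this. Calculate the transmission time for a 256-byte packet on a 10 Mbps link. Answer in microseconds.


Given: packet = 256 bytes, bandwidth = 10 Mbps
Packet in bits = 256 * 8 = 2048 bits
Bandwidth = 10 * 10^6 = 10000000 bps
Time = 2048 / 10000000 seconds
Time in us = 2048 * 10^6 / 10000000 = 204.8

204.8


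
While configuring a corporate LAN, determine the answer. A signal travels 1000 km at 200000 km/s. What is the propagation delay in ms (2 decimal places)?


Given: distance = 1000 km, speed = 200000 km/s
Delay = distance / speed = 1000 / 200000 seconds
Delay in ms = 1000 * 1000 / 200000
Delay = 5.0000 ms
Rounded to 2 dp = 5.00 ms

5.00


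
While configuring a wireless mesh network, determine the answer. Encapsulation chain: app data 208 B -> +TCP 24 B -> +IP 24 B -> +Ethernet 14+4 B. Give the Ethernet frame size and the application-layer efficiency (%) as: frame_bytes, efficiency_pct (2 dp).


TCP segment = 208 + 24 = 232 B
IP packet = 232 + 24 = 256 B
Ethernet frame = 256 + 14 + 4 = 274 B
Efficiency = app / frame = 208 / 274 = 0.759124 = 75.9124% -> 75.91% (2 dp)

274, 75.91


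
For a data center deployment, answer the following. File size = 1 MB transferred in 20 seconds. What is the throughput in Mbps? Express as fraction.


Given: file = 1 MB, time = 20 s
File in Mb = 1 * 8 = 8 Mb
Throughput = 8 / 20 Mbps
Throughput = 2/5 Mbps

2/5


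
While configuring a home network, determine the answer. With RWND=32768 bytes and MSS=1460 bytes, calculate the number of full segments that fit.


Given: RWND = 32768 bytes, MSS = 1460 bytes
Full segments = floor(RWND / MSS)
Full segments = floor(32768 / 1460)
Full segments = floor(22.4438) = 22

22


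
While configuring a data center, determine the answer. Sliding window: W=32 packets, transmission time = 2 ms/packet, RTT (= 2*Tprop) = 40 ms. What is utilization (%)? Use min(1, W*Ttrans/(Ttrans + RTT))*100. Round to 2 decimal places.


Given: W = 32, Ttrans = 2 ms, RTT = 40 ms (= 2 * Tprop, Tprop = 20 ms)
Cycle time = Ttrans + RTT = 2 + 40 = 42 ms (first packet sent until its ACK returns)
W * Ttrans = 32 * 2 = 64 ms of sending per cycle
W * Ttrans / (Ttrans + RTT) = 64 / 42 = 1.523810
U = min(1, 1.523810) = 1.000000
U% = 100.00%

100.00


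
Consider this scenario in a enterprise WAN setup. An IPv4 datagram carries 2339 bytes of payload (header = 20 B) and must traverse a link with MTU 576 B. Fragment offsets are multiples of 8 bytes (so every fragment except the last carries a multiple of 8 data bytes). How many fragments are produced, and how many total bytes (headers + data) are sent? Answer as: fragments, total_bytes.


Max data per non-final fragment = floor((MTU - header)/8)*8 = floor((576 - 20)/8)*8 = floor(556/8)*8 = 552 B
Final fragment needs no 8-byte alignment: it can carry up to MTU - header = 556 B
Non-final fragments needed = ceil((payload - 556) / 552) = ceil(1783/552) = ceil(3.2301) = 4
Number of fragments = 4 + 1 = 5
Fragment sizes (data): 4 * 552 B + 131 B (last, 131 <= 556 OK)
Total bytes sent = payload + n_frags * header = 2339 + 5*20 = 2339 + 100 = 2439 B

5, 2439


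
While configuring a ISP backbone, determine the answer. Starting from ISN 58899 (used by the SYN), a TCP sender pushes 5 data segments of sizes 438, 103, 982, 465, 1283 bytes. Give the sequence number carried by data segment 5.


The SYN occupies sequence number ISN = 58899, so the first data byte is ISN + 1 = 58900.
SEQ of data segment i = (ISN + 1) + sum of payload sizes of segments 1..i-1.
Segment 1: SEQ = 58900, payload = 438 bytes
Segment 2: SEQ = 59338, payload = 103 bytes
Segment 3: SEQ = 59441, payload = 982 bytes
Segment 4: SEQ = 60423, payload = 465 bytes
Segment 5: SEQ = 60888, payload = 1283 bytes
SEQ of segment 5 = 58900 + 438 + 103 + 982 + 465 = 60888

60888


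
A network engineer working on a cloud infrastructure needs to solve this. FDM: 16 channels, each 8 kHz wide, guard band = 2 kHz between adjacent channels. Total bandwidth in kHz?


Given: 16 channels, 8 kHz each, guard = 2 kHz
Channel bandwidth = 16 * 8 = 128 kHz
Guard bands = 15 gaps * 2 kHz = 30 kHz
Total = 128 + 30 = 158 kHz

158


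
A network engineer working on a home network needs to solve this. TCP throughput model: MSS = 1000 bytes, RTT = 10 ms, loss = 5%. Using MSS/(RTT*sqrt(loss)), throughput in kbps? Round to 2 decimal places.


Given: MSS = 1000 bytes, RTT = 10 ms, loss = 5%
RTT in seconds = 10 / 1000 = 0.01
Loss rate = 5% = 0.05
sqrt(loss) = sqrt(0.05) = 0.223606797750
Throughput (bytes/s) = 1000 / (0.01 * 0.223606797750) = 447213.5955
Throughput (kbps) = 447213.5955 * 8 / 1000 = 3577.708764 -> 3577.71 kbps (2 dp)

3577.71


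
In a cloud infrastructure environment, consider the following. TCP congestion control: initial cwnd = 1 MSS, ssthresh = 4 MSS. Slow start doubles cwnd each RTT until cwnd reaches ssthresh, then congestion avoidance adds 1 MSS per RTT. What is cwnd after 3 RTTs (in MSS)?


RTT 0: cwnd = 1 MSS (initial)
RTT 1: cwnd = 2 MSS (slow start, doubled)
RTT 2: cwnd = 4 MSS (slow start, doubled)
RTT 3: cwnd = 5 MSS (congestion avoidance, +1)

5


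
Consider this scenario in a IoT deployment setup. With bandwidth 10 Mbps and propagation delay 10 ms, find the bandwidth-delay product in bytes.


Given: bandwidth = 10 Mbps, delay = 10 ms
BDP in bits = 10 * 10^6 * 10 / 1000
BDP in bits = 100000
BDP in bytes = 100000 / 8 = 12500

12500


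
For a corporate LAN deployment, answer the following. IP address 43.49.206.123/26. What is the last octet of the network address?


Given: IP = 43.49.206.123, prefix = /26
Subnet mask = 255.255.255.192
Last octet of IP: 123
Last octet of mask: 192
Network last octet = 123 AND 192 = 64

64


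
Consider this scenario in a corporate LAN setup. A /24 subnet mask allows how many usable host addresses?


Given: subnet mask /24
Host bits = 32 - 24 = 8
Total addresses = 2^8 = 256
Usable hosts = 256 - 2 (network + broadcast) = 254

254


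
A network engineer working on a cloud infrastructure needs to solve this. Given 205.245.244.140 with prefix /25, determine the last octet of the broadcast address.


Given: IP = 205.245.244.140, prefix = /25
Host bits = 32 - 25 = 7
Network last octet = 140 AND mask = 128
Host part size = 2^7 - 1 = 127
Broadcast last octet = 128 OR 127 = 255

255


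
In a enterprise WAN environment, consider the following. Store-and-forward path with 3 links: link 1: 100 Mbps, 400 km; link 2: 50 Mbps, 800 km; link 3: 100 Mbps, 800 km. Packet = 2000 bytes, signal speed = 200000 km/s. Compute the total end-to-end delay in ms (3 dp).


Packet = 2000 bytes = 16000 bits. Store-and-forward: sum (t_trans + t_prop) per link.
Link 1: t_trans = 16000/(100*10^6) s = 0.1600 ms; t_prop = 400/200000 s = 2.0000 ms; subtotal = 2.1600 ms
Link 2: t_trans = 16000/(50*10^6) s = 0.3200 ms; t_prop = 800/200000 s = 4.0000 ms; subtotal = 4.3200 ms
Link 3: t_trans = 16000/(100*10^6) s = 0.1600 ms; t_prop = 800/200000 s = 4.0000 ms; subtotal = 4.1600 ms
End-to-end = 2.1600 + 4.3200 + 4.1600 = 10.6400 ms -> 10.640 ms (3 dp)

10.640


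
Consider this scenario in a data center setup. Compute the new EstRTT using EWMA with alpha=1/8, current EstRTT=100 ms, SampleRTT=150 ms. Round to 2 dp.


Given: EstRTT = 100 ms, SampleRTT = 150 ms, alpha = 1/8
New EstRTT = (1 - alpha) * EstRTT + alpha * SampleRTT
(7/8) * 100 = 87.5
(1/8) * 150 = 18.75
New EstRTT = 87.5 + 18.75 = 106.25 ms -> 106.25 ms (2 dp)

106.25


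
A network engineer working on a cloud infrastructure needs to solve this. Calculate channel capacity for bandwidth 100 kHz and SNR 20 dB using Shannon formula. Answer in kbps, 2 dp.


Given: B = 100 kHz, SNR = 20 dB
SNR linear = 10^(20/10) = 100
1 + SNR = 101
log2(101) = 6.6582114828
C = 100 * 1000 * 6.6582114828 = 665821.1483 bps
C = 665.821148 kbps -> 665.82 kbps (2 dp)

665.82


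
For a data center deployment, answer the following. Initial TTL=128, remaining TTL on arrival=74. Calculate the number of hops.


Given: initial TTL = 128, received TTL = 74
Hops = initial TTL - received TTL
Hops = 128 - 74 = 54

54


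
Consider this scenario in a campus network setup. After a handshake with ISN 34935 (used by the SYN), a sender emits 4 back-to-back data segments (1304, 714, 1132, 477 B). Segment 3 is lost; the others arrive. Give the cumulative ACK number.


SYN uses sequence number 34935; first data byte = ISN + 1 = 34936.
Segment 1: SEQ = 34936, len = 1304 B, covers [34936, 36239]
Segment 2: SEQ = 36240, len = 714 B, covers [36240, 36953]
Segment 3: SEQ = 36954, len = 1132 B, covers [36954, 38085] [LOST]
Segment 4: SEQ = 38086, len = 477 B, covers [38086, 38562]
In-order data received: bytes [34936, 36953] (segments 1..2).
Segment 3 missing -> gap begins at byte 36954; later segments buffered out of order.
Cumulative ACK = next expected in-order byte = 34936 + 1304 + 714 = 36954

36954


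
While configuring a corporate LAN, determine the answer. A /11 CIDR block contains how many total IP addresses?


Given: CIDR prefix /11
Host bits = 32 - 11 = 21
Total addresses = 2^21 = 2097152

2097152


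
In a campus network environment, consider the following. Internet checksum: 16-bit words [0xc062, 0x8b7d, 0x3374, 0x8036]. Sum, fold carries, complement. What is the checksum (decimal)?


Given words: [0xc062, 0x8b7d, 0x3374, 0x8036]
Step 1: Sum all words
Raw sum = 49250 + 35709 + 13172 + 32822 = 130953
Step 2: Fold carry: (65417 + 1) = 65418
One's complement = ~65418 & 0xFFFF = 117

117


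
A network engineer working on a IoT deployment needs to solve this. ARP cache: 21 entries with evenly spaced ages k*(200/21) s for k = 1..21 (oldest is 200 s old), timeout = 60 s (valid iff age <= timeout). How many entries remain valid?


Ages are k * 200/21 s for k = 1..21 (spacing = 9.5238 s).
Entry k is valid iff k * 200/21 <= 60 iff k <= 21 * 60 / 200 = 6.3000
n_valid = floor(6.3000) = 6
(n_stale = 21 - 6 = 15)

6


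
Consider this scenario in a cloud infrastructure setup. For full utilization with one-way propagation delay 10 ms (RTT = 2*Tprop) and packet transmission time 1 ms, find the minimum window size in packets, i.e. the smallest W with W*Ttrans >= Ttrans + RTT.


Given: Ttrans = 1 ms, RTT = 20 ms (= 2 * Tprop, Tprop = 10 ms)
Time until first ACK returns = Ttrans + RTT = 1 + 20 = 21 ms
Need W * Ttrans >= Ttrans + RTT  ->  W >= (Ttrans + RTT) / Ttrans
(Ttrans + RTT) / Ttrans = 21 / 1 = 21
W_min = ceil(21) = 21

21


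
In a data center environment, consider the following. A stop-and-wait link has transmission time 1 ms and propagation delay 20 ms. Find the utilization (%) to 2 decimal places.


Given: Ttrans = 1 ms, Tprop = 20 ms
RTT = 2 * Tprop = 2 * 20 = 40 ms
U = Ttrans / (Ttrans + RTT)
U = 1 / (1 + 40)
U = 1 / 41 = 0.02439
U% = 2.44%

2.44


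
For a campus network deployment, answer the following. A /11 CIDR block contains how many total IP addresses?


Given: CIDR prefix /11
Host bits = 32 - 11 = 21
Total addresses = 2^21 = 2097152

2097152


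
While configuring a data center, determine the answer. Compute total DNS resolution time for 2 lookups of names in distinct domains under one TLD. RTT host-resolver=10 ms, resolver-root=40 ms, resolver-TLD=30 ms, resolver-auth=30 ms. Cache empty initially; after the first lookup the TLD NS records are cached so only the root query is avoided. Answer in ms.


Lookup 1 (cold cache): local + root + TLD + auth = 10 + 40 + 30 + 30 = 110 ms
Lookups 2..2 (TLD NS cached -> skip root; new domain -> still ask TLD and auth): local + TLD + auth = 10 + 30 + 30 = 70 ms each
Remaining 1 lookups: 1 * 70 = 70 ms
Total = 110 + 70 = 180 ms

180


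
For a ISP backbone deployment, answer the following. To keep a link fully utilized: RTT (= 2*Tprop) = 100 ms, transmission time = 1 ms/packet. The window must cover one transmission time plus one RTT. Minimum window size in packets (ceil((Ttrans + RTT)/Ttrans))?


Given: Ttrans = 1 ms, RTT = 100 ms (= 2 * Tprop, Tprop = 50 ms)
Time until first ACK returns = Ttrans + RTT = 1 + 100 = 101 ms
Need W * Ttrans >= Ttrans + RTT  ->  W >= (Ttrans + RTT) / Ttrans
(Ttrans + RTT) / Ttrans = 101 / 1 = 101
W_min = ceil(101) = 101

101


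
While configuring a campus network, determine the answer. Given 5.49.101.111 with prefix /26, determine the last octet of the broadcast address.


Given: IP = 5.49.101.111, prefix = /26
Host bits = 32 - 26 = 6
Network last octet = 111 AND mask = 64
Host part size = 2^6 - 1 = 63
Broadcast last octet = 64 OR 63 = 127

127


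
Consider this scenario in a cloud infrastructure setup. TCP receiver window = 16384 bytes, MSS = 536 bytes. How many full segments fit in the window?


Given: RWND = 16384 bytes, MSS = 536 bytes
Full segments = floor(RWND / MSS)
Full segments = floor(16384 / 536)
Full segments = floor(30.5672) = 30

30


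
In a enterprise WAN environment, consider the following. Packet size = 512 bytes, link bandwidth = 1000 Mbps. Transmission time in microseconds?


Given: packet = 512 bytes, bandwidth = 1000 Mbps
Packet in bits = 512 * 8 = 4096 bits
Bandwidth = 1000 * 10^6 = 1000000000 bps
Time = 4096 / 1000000000 seconds
Time in us = 4096 * 10^6 / 1000000000 = 4.096

4.096


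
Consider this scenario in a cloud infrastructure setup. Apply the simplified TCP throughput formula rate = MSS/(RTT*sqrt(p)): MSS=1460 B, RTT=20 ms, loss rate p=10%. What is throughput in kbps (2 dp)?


Given: MSS = 1460 bytes, RTT = 20 ms, loss = 10%
RTT in seconds = 20 / 1000 = 0.02
Loss rate = 10% = 0.1
sqrt(loss) = sqrt(0.1) = 0.316227766017
Throughput (bytes/s) = 1460 / (0.02 * 0.316227766017) = 230846.2692
Throughput (kbps) = 230846.2692 * 8 / 1000 = 1846.770154 -> 1846.77 kbps (2 dp)

1846.77
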